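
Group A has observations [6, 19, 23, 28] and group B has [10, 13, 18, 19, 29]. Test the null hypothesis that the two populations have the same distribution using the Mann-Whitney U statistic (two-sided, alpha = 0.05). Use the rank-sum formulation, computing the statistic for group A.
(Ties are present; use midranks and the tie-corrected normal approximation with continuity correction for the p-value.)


Step 1: Combine and sort all 9 observations; assign midranks.
sorted (value, group): (6,X), (10,Y), (13,Y), (18,Y), (19,X), (19,Y), (23,X), (28,X), (29,Y)
ranks: 6->1, 10->2, 13->3, 18->4, 19->5.5, 19->5.5, 23->7, 28->8, 29->9
Step 2: Rank sum for X: R1 = 1 + 5.5 + 7 + 8 = 21.5.
Step 3: U_X = R1 - n1(n1+1)/2 = 21.5 - 4*5/2 = 21.5 - 10 = 11.5.
       U_Y = n1*n2 - U_X = 20 - 11.5 = 8.5.
Step 4: Ties are present, so use the tie-corrected normal approximation (with continuity correction) for the p-value.
Step 5: p-value = 0.805701; compare to alpha = 0.05. fail to reject H0.

U_X = 11.5, p = 0.805701, fail to reject H0 at alpha = 0.05.


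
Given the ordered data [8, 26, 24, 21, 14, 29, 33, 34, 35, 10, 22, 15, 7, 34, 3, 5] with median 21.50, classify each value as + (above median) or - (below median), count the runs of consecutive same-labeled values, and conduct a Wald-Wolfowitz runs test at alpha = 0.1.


Step 1: Compute median = 21.50; label A = above, B = below.
Labels in order: BAABBAAAABABBABB  (n_A = 8, n_B = 8)
Step 2: Count runs R = 9.
Step 3: Under H0 (random ordering), E[R] = 2*n_A*n_B/(n_A+n_B) + 1 = 2*8*8/16 + 1 = 9.0000.
        Var[R] = 2*n_A*n_B*(2*n_A*n_B - n_A - n_B) / ((n_A+n_B)^2 * (n_A+n_B-1)) = 14336/3840 = 3.7333.
        SD[R] = 1.9322.
Step 4: R = E[R], so z = 0 with no continuity correction.
Step 5: Two-sided p-value via normal approximation = 2*(1 - Phi(|z|)) = 1.000000.
Step 6: alpha = 0.1. fail to reject H0.

R = 9, z = 0.0000, p = 1.000000, fail to reject H0.


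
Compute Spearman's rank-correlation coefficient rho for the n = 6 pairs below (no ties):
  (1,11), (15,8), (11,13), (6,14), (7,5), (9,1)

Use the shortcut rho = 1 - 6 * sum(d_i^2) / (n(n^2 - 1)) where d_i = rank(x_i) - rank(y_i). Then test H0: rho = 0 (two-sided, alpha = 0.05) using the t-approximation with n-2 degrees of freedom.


Step 1: Rank x and y separately (midranks; no ties here).
rank(x): 1->1, 15->6, 11->5, 6->2, 7->3, 9->4
rank(y): 11->4, 8->3, 13->5, 14->6, 5->2, 1->1
Step 2: d_i = R_x(i) - R_y(i); compute d_i^2.
  (1-4)^2=9, (6-3)^2=9, (5-5)^2=0, (2-6)^2=16, (3-2)^2=1, (4-1)^2=9
sum(d^2) = 44.
Step 3: rho = 1 - 6*44 / (6*(6^2 - 1)) = 1 - 264/210 = -0.257143.
Step 4: Under H0, t = rho * sqrt((n-2)/(1-rho^2)) = -0.5322 ~ t(4).
Step 5: Two-sided p-value from the t-distribution with 4 df = 0.622787.
Step 6: alpha = 0.05. fail to reject H0.

rho = -0.2571, p = 0.622787, fail to reject H0 at alpha = 0.05.


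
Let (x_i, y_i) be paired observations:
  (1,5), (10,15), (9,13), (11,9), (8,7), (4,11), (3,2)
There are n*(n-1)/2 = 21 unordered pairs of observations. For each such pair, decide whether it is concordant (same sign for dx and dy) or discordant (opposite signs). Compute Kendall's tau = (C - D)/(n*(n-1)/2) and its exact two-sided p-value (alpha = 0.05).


Step 1: Enumerate the 21 unordered pairs (i,j) with i<j and classify each by sign(x_j-x_i) * sign(y_j-y_i).
  (1,2):dx=+9,dy=+10->C; (1,3):dx=+8,dy=+8->C; (1,4):dx=+10,dy=+4->C; (1,5):dx=+7,dy=+2->C
  (1,6):dx=+3,dy=+6->C; (1,7):dx=+2,dy=-3->D; (2,3):dx=-1,dy=-2->C; (2,4):dx=+1,dy=-6->D
  (2,5):dx=-2,dy=-8->C; (2,6):dx=-6,dy=-4->C; (2,7):dx=-7,dy=-13->C; (3,4):dx=+2,dy=-4->D
  (3,5):dx=-1,dy=-6->C; (3,6):dx=-5,dy=-2->C; (3,7):dx=-6,dy=-11->C; (4,5):dx=-3,dy=-2->C
  (4,6):dx=-7,dy=+2->D; (4,7):dx=-8,dy=-7->C; (5,6):dx=-4,dy=+4->D; (5,7):dx=-5,dy=-5->C
  (6,7):dx=-1,dy=-9->C
Step 2: C = 16, D = 5, total pairs = 21.
Step 3: tau = (C - D)/(n(n-1)/2) = (16 - 5)/21 = 0.523810.
Step 4: Exact two-sided p-value (enumerate n! = 5040 permutations of y under H0): p = 0.136111.
Step 5: alpha = 0.05. fail to reject H0.

tau_b = 0.5238 (C=16, D=5), p = 0.136111, fail to reject H0.


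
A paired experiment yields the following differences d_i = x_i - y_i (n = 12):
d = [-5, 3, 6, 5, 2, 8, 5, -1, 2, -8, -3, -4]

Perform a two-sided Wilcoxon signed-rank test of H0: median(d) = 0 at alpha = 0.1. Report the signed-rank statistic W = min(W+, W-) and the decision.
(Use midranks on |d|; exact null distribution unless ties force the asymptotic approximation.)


Step 1: Drop any zero differences (none here) and take |d_i|.
|d| = [5, 3, 6, 5, 2, 8, 5, 1, 2, 8, 3, 4]
Step 2: Midrank |d_i| (ties get averaged ranks).
ranks: |5|->8, |3|->4.5, |6|->10, |5|->8, |2|->2.5, |8|->11.5, |5|->8, |1|->1, |2|->2.5, |8|->11.5, |3|->4.5, |4|->6
Step 3: Attach original signs; sum ranks with positive sign and with negative sign.
W+ = 4.5 + 10 + 8 + 2.5 + 11.5 + 8 + 2.5 = 47
W- = 8 + 1 + 11.5 + 4.5 + 6 = 31
(Check: W+ + W- = 78 should equal n(n+1)/2 = 78.)
Step 4: Test statistic W = min(W+, W-) = 31.
Step 5: Ties in |d|, so use the tie-corrected normal approximation.
        E[W] = n(n+1)/4 = 12*13/4 = 39.
        Tie groups: |d|=2 (t=2), |d|=3 (t=2), |d|=5 (t=3), |d|=8 (t=2); sum(t^3 - t) = 42.
        Var[W] = n(n+1)(2n+1)/24 - sum(t^3-t)/48 = 3900/24 - 42/48 = 161.625.
        z = (W - E[W]) / sqrt(Var[W]) = (31 - 39) / 12.7132 = -0.6293.
        Two-sided p = 2*Phi(z) = 0.529174.
Step 6: alpha = 0.1. fail to reject H0.

W+ = 47, W- = 31, W = min = 31, p = 0.529174, fail to reject H0.


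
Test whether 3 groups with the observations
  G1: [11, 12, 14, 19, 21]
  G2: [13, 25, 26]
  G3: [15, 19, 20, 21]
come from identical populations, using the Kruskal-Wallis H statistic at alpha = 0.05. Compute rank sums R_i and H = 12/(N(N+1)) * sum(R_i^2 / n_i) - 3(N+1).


Step 1: Combine all N = 12 observations and assign midranks.
sorted (value, group, rank): (11,G1,1), (12,G1,2), (13,G2,3), (14,G1,4), (15,G3,5), (19,G1,6.5), (19,G3,6.5), (20,G3,8), (21,G1,9.5), (21,G3,9.5), (25,G2,11), (26,G2,12)
Step 2: Sum ranks within each group.
R_1 = 23 (n_1 = 5)
R_2 = 26 (n_2 = 3)
R_3 = 29 (n_3 = 4)
Step 3: H = 12/(N(N+1)) * sum(R_i^2/n_i) - 3(N+1)
     = 12/(12*13) * (23^2/5 + 26^2/3 + 29^2/4) - 3*13
     = 0.076923 * 541.383 - 39
     = 2.644872.
Step 4: Ties present; correction factor C = 1 - 12/(12^3 - 12) = 0.993007. Corrected H = 2.644872 / 0.993007 = 2.663498.
Step 5: Under H0, H ~ chi^2(2); p-value = 0.264015.
Step 6: alpha = 0.05. fail to reject H0.

H = 2.6635, df = 2, p = 0.264015, fail to reject H0.


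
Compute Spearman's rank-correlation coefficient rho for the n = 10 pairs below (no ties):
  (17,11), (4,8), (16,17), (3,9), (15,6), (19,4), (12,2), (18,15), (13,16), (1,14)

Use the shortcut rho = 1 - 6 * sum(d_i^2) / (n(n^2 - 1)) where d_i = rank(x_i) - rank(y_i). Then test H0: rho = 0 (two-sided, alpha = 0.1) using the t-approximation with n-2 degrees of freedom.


Step 1: Rank x and y separately (midranks; no ties here).
rank(x): 17->8, 4->3, 16->7, 3->2, 15->6, 19->10, 12->4, 18->9, 13->5, 1->1
rank(y): 11->6, 8->4, 17->10, 9->5, 6->3, 4->2, 2->1, 15->8, 16->9, 14->7
Step 2: d_i = R_x(i) - R_y(i); compute d_i^2.
  (8-6)^2=4, (3-4)^2=1, (7-10)^2=9, (2-5)^2=9, (6-3)^2=9, (10-2)^2=64, (4-1)^2=9, (9-8)^2=1, (5-9)^2=16, (1-7)^2=36
sum(d^2) = 158.
Step 3: rho = 1 - 6*158 / (10*(10^2 - 1)) = 1 - 948/990 = 0.042424.
Step 4: Under H0, t = rho * sqrt((n-2)/(1-rho^2)) = 0.1201 ~ t(8).
Step 5: Two-sided p-value from the t-distribution with 8 df = 0.907364.
Step 6: alpha = 0.1. fail to reject H0.

rho = 0.0424, p = 0.907364, fail to reject H0 at alpha = 0.1.


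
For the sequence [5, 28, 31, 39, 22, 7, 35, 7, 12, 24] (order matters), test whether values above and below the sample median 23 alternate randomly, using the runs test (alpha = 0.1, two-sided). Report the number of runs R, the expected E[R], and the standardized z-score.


Step 1: Compute median = 23; label A = above, B = below.
Labels in order: BAAABBABBA  (n_A = 5, n_B = 5)
Step 2: Count runs R = 6.
Step 3: Under H0 (random ordering), E[R] = 2*n_A*n_B/(n_A+n_B) + 1 = 2*5*5/10 + 1 = 6.0000.
        Var[R] = 2*n_A*n_B*(2*n_A*n_B - n_A - n_B) / ((n_A+n_B)^2 * (n_A+n_B-1)) = 2000/900 = 2.2222.
        SD[R] = 1.4907.
Step 4: R = E[R], so z = 0 with no continuity correction.
Step 5: Two-sided p-value via normal approximation = 2*(1 - Phi(|z|)) = 1.000000.
Step 6: alpha = 0.1. fail to reject H0.

R = 6, z = 0.0000, p = 1.000000, fail to reject H0.


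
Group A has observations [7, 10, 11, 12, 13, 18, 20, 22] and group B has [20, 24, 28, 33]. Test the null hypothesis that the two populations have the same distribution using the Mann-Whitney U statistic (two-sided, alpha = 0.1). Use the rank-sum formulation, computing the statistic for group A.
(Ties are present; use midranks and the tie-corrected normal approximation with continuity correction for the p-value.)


Step 1: Combine and sort all 12 observations; assign midranks.
sorted (value, group): (7,X), (10,X), (11,X), (12,X), (13,X), (18,X), (20,X), (20,Y), (22,X), (24,Y), (28,Y), (33,Y)
ranks: 7->1, 10->2, 11->3, 12->4, 13->5, 18->6, 20->7.5, 20->7.5, 22->9, 24->10, 28->11, 33->12
Step 2: Rank sum for X: R1 = 1 + 2 + 3 + 4 + 5 + 6 + 7.5 + 9 = 37.5.
Step 3: U_X = R1 - n1(n1+1)/2 = 37.5 - 8*9/2 = 37.5 - 36 = 1.5.
       U_Y = n1*n2 - U_X = 32 - 1.5 = 30.5.
Step 4: Ties are present, so use the tie-corrected normal approximation (with continuity correction) for the p-value.
Step 5: p-value = 0.017221; compare to alpha = 0.1. reject H0.

U_X = 1.5, p = 0.017221, reject H0 at alpha = 0.1.


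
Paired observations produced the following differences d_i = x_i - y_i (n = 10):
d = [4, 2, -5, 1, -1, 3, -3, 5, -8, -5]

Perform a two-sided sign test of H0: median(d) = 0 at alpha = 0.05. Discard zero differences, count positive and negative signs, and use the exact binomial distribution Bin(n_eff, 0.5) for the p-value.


Step 1: Discard zero differences. Original n = 10; n_eff = number of nonzero differences = 10.
Nonzero differences (with sign): +4, +2, -5, +1, -1, +3, -3, +5, -8, -5
Step 2: Count signs: positive = 5, negative = 5.
Step 3: Under H0: P(positive) = 0.5, so the number of positives S ~ Bin(10, 0.5).
Step 4: Two-sided exact p-value = sum of Bin(10,0.5) probabilities at or below the observed probability = 1.000000.
Step 5: alpha = 0.05. fail to reject H0.

n_eff = 10, pos = 5, neg = 5, p = 1.000000, fail to reject H0.


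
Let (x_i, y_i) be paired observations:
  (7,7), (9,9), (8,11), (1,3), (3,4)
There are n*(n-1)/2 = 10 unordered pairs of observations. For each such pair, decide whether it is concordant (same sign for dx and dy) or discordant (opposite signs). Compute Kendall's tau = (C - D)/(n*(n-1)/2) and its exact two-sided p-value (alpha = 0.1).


Step 1: Enumerate the 10 unordered pairs (i,j) with i<j and classify each by sign(x_j-x_i) * sign(y_j-y_i).
  (1,2):dx=+2,dy=+2->C; (1,3):dx=+1,dy=+4->C; (1,4):dx=-6,dy=-4->C; (1,5):dx=-4,dy=-3->C
  (2,3):dx=-1,dy=+2->D; (2,4):dx=-8,dy=-6->C; (2,5):dx=-6,dy=-5->C; (3,4):dx=-7,dy=-8->C
  (3,5):dx=-5,dy=-7->C; (4,5):dx=+2,dy=+1->C
Step 2: C = 9, D = 1, total pairs = 10.
Step 3: tau = (C - D)/(n(n-1)/2) = (9 - 1)/10 = 0.800000.
Step 4: Exact two-sided p-value (enumerate n! = 120 permutations of y under H0): p = 0.083333.
Step 5: alpha = 0.1. reject H0.

tau_b = 0.8000 (C=9, D=1), p = 0.083333, reject H0.


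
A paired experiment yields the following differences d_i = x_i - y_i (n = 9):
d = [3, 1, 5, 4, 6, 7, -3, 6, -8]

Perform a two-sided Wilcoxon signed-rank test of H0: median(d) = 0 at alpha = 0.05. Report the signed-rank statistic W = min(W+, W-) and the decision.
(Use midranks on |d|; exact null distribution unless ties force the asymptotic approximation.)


Step 1: Drop any zero differences (none here) and take |d_i|.
|d| = [3, 1, 5, 4, 6, 7, 3, 6, 8]
Step 2: Midrank |d_i| (ties get averaged ranks).
ranks: |3|->2.5, |1|->1, |5|->5, |4|->4, |6|->6.5, |7|->8, |3|->2.5, |6|->6.5, |8|->9
Step 3: Attach original signs; sum ranks with positive sign and with negative sign.
W+ = 2.5 + 1 + 5 + 4 + 6.5 + 8 + 6.5 = 33.5
W- = 2.5 + 9 = 11.5
(Check: W+ + W- = 45 should equal n(n+1)/2 = 45.)
Step 4: Test statistic W = min(W+, W-) = 11.5.
Step 5: Ties in |d|, so use the tie-corrected normal approximation.
        E[W] = n(n+1)/4 = 9*10/4 = 22.5.
        Tie groups: |d|=3 (t=2), |d|=6 (t=2); sum(t^3 - t) = 12.
        Var[W] = n(n+1)(2n+1)/24 - sum(t^3-t)/48 = 1710/24 - 12/48 = 71.
        z = (W - E[W]) / sqrt(Var[W]) = (11.5 - 22.5) / 8.4261 = -1.3055.
        Two-sided p = 2*Phi(z) = 0.191736.
Step 6: alpha = 0.05. fail to reject H0.

W+ = 33.5, W- = 11.5, W = min = 11.5, p = 0.191736, fail to reject H0.


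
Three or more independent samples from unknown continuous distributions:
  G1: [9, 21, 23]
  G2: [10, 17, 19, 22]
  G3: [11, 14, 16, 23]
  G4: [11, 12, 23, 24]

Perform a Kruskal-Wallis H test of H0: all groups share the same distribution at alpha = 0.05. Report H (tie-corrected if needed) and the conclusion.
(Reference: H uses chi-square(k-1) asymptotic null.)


Step 1: Combine all N = 15 observations and assign midranks.
sorted (value, group, rank): (9,G1,1), (10,G2,2), (11,G3,3.5), (11,G4,3.5), (12,G4,5), (14,G3,6), (16,G3,7), (17,G2,8), (19,G2,9), (21,G1,10), (22,G2,11), (23,G1,13), (23,G3,13), (23,G4,13), (24,G4,15)
Step 2: Sum ranks within each group.
R_1 = 24 (n_1 = 3)
R_2 = 30 (n_2 = 4)
R_3 = 29.5 (n_3 = 4)
R_4 = 36.5 (n_4 = 4)
Step 3: H = 12/(N(N+1)) * sum(R_i^2/n_i) - 3(N+1)
     = 12/(15*16) * (24^2/3 + 30^2/4 + 29.5^2/4 + 36.5^2/4) - 3*16
     = 0.050000 * 967.625 - 48
     = 0.381250.
Step 4: Ties present; correction factor C = 1 - 30/(15^3 - 15) = 0.991071. Corrected H = 0.381250 / 0.991071 = 0.384685.
Step 5: Under H0, H ~ chi^2(3); p-value = 0.943388.
Step 6: alpha = 0.05. fail to reject H0.

H = 0.3847, df = 3, p = 0.943388, fail to reject H0.


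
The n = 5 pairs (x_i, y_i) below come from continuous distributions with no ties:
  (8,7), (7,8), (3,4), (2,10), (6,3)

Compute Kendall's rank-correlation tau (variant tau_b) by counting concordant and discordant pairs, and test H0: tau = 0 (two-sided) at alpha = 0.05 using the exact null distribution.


Step 1: Enumerate the 10 unordered pairs (i,j) with i<j and classify each by sign(x_j-x_i) * sign(y_j-y_i).
  (1,2):dx=-1,dy=+1->D; (1,3):dx=-5,dy=-3->C; (1,4):dx=-6,dy=+3->D; (1,5):dx=-2,dy=-4->C
  (2,3):dx=-4,dy=-4->C; (2,4):dx=-5,dy=+2->D; (2,5):dx=-1,dy=-5->C; (3,4):dx=-1,dy=+6->D
  (3,5):dx=+3,dy=-1->D; (4,5):dx=+4,dy=-7->D
Step 2: C = 4, D = 6, total pairs = 10.
Step 3: tau = (C - D)/(n(n-1)/2) = (4 - 6)/10 = -0.200000.
Step 4: Exact two-sided p-value (enumerate n! = 120 permutations of y under H0): p = 0.816667.
Step 5: alpha = 0.05. fail to reject H0.

tau_b = -0.2000 (C=4, D=6), p = 0.816667, fail to reject H0.


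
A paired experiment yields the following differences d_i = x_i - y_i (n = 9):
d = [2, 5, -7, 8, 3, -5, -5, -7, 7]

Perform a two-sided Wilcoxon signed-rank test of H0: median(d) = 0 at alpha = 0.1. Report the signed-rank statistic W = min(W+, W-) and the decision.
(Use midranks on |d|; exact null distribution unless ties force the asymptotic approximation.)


Step 1: Drop any zero differences (none here) and take |d_i|.
|d| = [2, 5, 7, 8, 3, 5, 5, 7, 7]
Step 2: Midrank |d_i| (ties get averaged ranks).
ranks: |2|->1, |5|->4, |7|->7, |8|->9, |3|->2, |5|->4, |5|->4, |7|->7, |7|->7
Step 3: Attach original signs; sum ranks with positive sign and with negative sign.
W+ = 1 + 4 + 9 + 2 + 7 = 23
W- = 7 + 4 + 4 + 7 = 22
(Check: W+ + W- = 45 should equal n(n+1)/2 = 45.)
Step 4: Test statistic W = min(W+, W-) = 22.
Step 5: Ties in |d|, so use the tie-corrected normal approximation.
        E[W] = n(n+1)/4 = 9*10/4 = 22.5.
        Tie groups: |d|=5 (t=3), |d|=7 (t=3); sum(t^3 - t) = 48.
        Var[W] = n(n+1)(2n+1)/24 - sum(t^3-t)/48 = 1710/24 - 48/48 = 70.25.
        z = (W - E[W]) / sqrt(Var[W]) = (22 - 22.5) / 8.3815 = -0.0597.
        Two-sided p = 2*Phi(z) = 0.952430.
Step 6: alpha = 0.1. fail to reject H0.

W+ = 23, W- = 22, W = min = 22, p = 0.952430, fail to reject H0.


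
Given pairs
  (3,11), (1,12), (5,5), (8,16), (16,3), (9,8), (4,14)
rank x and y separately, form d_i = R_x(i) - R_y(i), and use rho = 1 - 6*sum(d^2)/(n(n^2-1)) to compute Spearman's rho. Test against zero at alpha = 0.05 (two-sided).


Step 1: Rank x and y separately (midranks; no ties here).
rank(x): 3->2, 1->1, 5->4, 8->5, 16->7, 9->6, 4->3
rank(y): 11->4, 12->5, 5->2, 16->7, 3->1, 8->3, 14->6
Step 2: d_i = R_x(i) - R_y(i); compute d_i^2.
  (2-4)^2=4, (1-5)^2=16, (4-2)^2=4, (5-7)^2=4, (7-1)^2=36, (6-3)^2=9, (3-6)^2=9
sum(d^2) = 82.
Step 3: rho = 1 - 6*82 / (7*(7^2 - 1)) = 1 - 492/336 = -0.464286.
Step 4: Under H0, t = rho * sqrt((n-2)/(1-rho^2)) = -1.1722 ~ t(5).
Step 5: Two-sided p-value from the t-distribution with 5 df = 0.293934.
Step 6: alpha = 0.05. fail to reject H0.

rho = -0.4643, p = 0.293934, fail to reject H0 at alpha = 0.05.


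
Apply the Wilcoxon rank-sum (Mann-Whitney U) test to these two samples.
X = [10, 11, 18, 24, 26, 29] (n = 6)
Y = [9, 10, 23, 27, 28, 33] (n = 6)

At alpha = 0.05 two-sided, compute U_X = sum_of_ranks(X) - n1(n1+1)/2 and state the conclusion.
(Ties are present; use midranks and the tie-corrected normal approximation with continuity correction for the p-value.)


Step 1: Combine and sort all 12 observations; assign midranks.
sorted (value, group): (9,Y), (10,X), (10,Y), (11,X), (18,X), (23,Y), (24,X), (26,X), (27,Y), (28,Y), (29,X), (33,Y)
ranks: 9->1, 10->2.5, 10->2.5, 11->4, 18->5, 23->6, 24->7, 26->8, 27->9, 28->10, 29->11, 33->12
Step 2: Rank sum for X: R1 = 2.5 + 4 + 5 + 7 + 8 + 11 = 37.5.
Step 3: U_X = R1 - n1(n1+1)/2 = 37.5 - 6*7/2 = 37.5 - 21 = 16.5.
       U_Y = n1*n2 - U_X = 36 - 16.5 = 19.5.
Step 4: Ties are present, so use the tie-corrected normal approximation (with continuity correction) for the p-value.
Step 5: p-value = 0.872559; compare to alpha = 0.05. fail to reject H0.

U_X = 16.5, p = 0.872559, fail to reject H0 at alpha = 0.05.


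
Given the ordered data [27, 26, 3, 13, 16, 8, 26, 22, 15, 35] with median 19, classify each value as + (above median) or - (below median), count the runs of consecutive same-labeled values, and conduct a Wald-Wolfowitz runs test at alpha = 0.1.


Step 1: Compute median = 19; label A = above, B = below.
Labels in order: AABBBBAABA  (n_A = 5, n_B = 5)
Step 2: Count runs R = 5.
Step 3: Under H0 (random ordering), E[R] = 2*n_A*n_B/(n_A+n_B) + 1 = 2*5*5/10 + 1 = 6.0000.
        Var[R] = 2*n_A*n_B*(2*n_A*n_B - n_A - n_B) / ((n_A+n_B)^2 * (n_A+n_B-1)) = 2000/900 = 2.2222.
        SD[R] = 1.4907.
Step 4: Continuity-corrected z = (R + 0.5 - E[R]) / SD[R] = (5 + 0.5 - 6.0000) / 1.4907 = -0.3354.
Step 5: Two-sided p-value via normal approximation = 2*(1 - Phi(|z|)) = 0.737316.
Step 6: alpha = 0.1. fail to reject H0.

R = 5, z = -0.3354, p = 0.737316, fail to reject H0.


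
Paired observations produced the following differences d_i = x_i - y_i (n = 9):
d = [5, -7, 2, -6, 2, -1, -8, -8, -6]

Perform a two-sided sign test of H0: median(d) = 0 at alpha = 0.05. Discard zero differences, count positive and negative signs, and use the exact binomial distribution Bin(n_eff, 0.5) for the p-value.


Step 1: Discard zero differences. Original n = 9; n_eff = number of nonzero differences = 9.
Nonzero differences (with sign): +5, -7, +2, -6, +2, -1, -8, -8, -6
Step 2: Count signs: positive = 3, negative = 6.
Step 3: Under H0: P(positive) = 0.5, so the number of positives S ~ Bin(9, 0.5).
Step 4: Two-sided exact p-value = sum of Bin(9,0.5) probabilities at or below the observed probability = 0.507812.
Step 5: alpha = 0.05. fail to reject H0.

n_eff = 9, pos = 3, neg = 6, p = 0.507812, fail to reject H0.


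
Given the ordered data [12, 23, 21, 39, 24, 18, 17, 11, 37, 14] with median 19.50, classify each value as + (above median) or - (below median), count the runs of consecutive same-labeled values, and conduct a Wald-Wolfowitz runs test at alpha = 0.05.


Step 1: Compute median = 19.50; label A = above, B = below.
Labels in order: BAAAABBBAB  (n_A = 5, n_B = 5)
Step 2: Count runs R = 5.
Step 3: Under H0 (random ordering), E[R] = 2*n_A*n_B/(n_A+n_B) + 1 = 2*5*5/10 + 1 = 6.0000.
        Var[R] = 2*n_A*n_B*(2*n_A*n_B - n_A - n_B) / ((n_A+n_B)^2 * (n_A+n_B-1)) = 2000/900 = 2.2222.
        SD[R] = 1.4907.
Step 4: Continuity-corrected z = (R + 0.5 - E[R]) / SD[R] = (5 + 0.5 - 6.0000) / 1.4907 = -0.3354.
Step 5: Two-sided p-value via normal approximation = 2*(1 - Phi(|z|)) = 0.737316.
Step 6: alpha = 0.05. fail to reject H0.

R = 5, z = -0.3354, p = 0.737316, fail to reject H0.


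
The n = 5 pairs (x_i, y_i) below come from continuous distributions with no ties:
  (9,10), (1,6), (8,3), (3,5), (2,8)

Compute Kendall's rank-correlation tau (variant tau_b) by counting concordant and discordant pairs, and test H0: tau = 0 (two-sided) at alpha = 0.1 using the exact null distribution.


Step 1: Enumerate the 10 unordered pairs (i,j) with i<j and classify each by sign(x_j-x_i) * sign(y_j-y_i).
  (1,2):dx=-8,dy=-4->C; (1,3):dx=-1,dy=-7->C; (1,4):dx=-6,dy=-5->C; (1,5):dx=-7,dy=-2->C
  (2,3):dx=+7,dy=-3->D; (2,4):dx=+2,dy=-1->D; (2,5):dx=+1,dy=+2->C; (3,4):dx=-5,dy=+2->D
  (3,5):dx=-6,dy=+5->D; (4,5):dx=-1,dy=+3->D
Step 2: C = 5, D = 5, total pairs = 10.
Step 3: tau = (C - D)/(n(n-1)/2) = (5 - 5)/10 = 0.000000.
Step 4: Exact two-sided p-value (enumerate n! = 120 permutations of y under H0): p = 1.000000.
Step 5: alpha = 0.1. fail to reject H0.

tau_b = 0.0000 (C=5, D=5), p = 1.000000, fail to reject H0.


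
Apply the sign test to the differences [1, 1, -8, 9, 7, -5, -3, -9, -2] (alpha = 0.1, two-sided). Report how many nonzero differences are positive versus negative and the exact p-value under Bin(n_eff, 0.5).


Step 1: Discard zero differences. Original n = 9; n_eff = number of nonzero differences = 9.
Nonzero differences (with sign): +1, +1, -8, +9, +7, -5, -3, -9, -2
Step 2: Count signs: positive = 4, negative = 5.
Step 3: Under H0: P(positive) = 0.5, so the number of positives S ~ Bin(9, 0.5).
Step 4: Two-sided exact p-value = sum of Bin(9,0.5) probabilities at or below the observed probability = 1.000000.
Step 5: alpha = 0.1. fail to reject H0.

n_eff = 9, pos = 4, neg = 5, p = 1.000000, fail to reject H0.


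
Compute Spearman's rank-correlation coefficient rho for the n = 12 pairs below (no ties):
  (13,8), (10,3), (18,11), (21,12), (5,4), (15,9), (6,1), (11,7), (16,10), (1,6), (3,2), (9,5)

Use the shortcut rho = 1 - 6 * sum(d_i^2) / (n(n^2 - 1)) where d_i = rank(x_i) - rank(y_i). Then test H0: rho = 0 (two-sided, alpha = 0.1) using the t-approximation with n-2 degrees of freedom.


Step 1: Rank x and y separately (midranks; no ties here).
rank(x): 13->8, 10->6, 18->11, 21->12, 5->3, 15->9, 6->4, 11->7, 16->10, 1->1, 3->2, 9->5
rank(y): 8->8, 3->3, 11->11, 12->12, 4->4, 9->9, 1->1, 7->7, 10->10, 6->6, 2->2, 5->5
Step 2: d_i = R_x(i) - R_y(i); compute d_i^2.
  (8-8)^2=0, (6-3)^2=9, (11-11)^2=0, (12-12)^2=0, (3-4)^2=1, (9-9)^2=0, (4-1)^2=9, (7-7)^2=0, (10-10)^2=0, (1-6)^2=25, (2-2)^2=0, (5-5)^2=0
sum(d^2) = 44.
Step 3: rho = 1 - 6*44 / (12*(12^2 - 1)) = 1 - 264/1716 = 0.846154.
Step 4: Under H0, t = rho * sqrt((n-2)/(1-rho^2)) = 5.0208 ~ t(10).
Step 5: Two-sided p-value from the t-distribution with 10 df = 0.000521.
Step 6: alpha = 0.1. reject H0.

rho = 0.8462, p = 0.000521, reject H0 at alpha = 0.1.


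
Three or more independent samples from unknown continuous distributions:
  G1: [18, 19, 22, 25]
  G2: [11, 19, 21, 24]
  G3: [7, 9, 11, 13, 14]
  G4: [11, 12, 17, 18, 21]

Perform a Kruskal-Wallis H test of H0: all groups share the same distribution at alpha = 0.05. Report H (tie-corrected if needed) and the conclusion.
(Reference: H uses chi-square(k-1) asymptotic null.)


Step 1: Combine all N = 18 observations and assign midranks.
sorted (value, group, rank): (7,G3,1), (9,G3,2), (11,G2,4), (11,G3,4), (11,G4,4), (12,G4,6), (13,G3,7), (14,G3,8), (17,G4,9), (18,G1,10.5), (18,G4,10.5), (19,G1,12.5), (19,G2,12.5), (21,G2,14.5), (21,G4,14.5), (22,G1,16), (24,G2,17), (25,G1,18)
Step 2: Sum ranks within each group.
R_1 = 57 (n_1 = 4)
R_2 = 48 (n_2 = 4)
R_3 = 22 (n_3 = 5)
R_4 = 44 (n_4 = 5)
Step 3: H = 12/(N(N+1)) * sum(R_i^2/n_i) - 3(N+1)
     = 12/(18*19) * (57^2/4 + 48^2/4 + 22^2/5 + 44^2/5) - 3*19
     = 0.035088 * 1872.25 - 57
     = 8.692982.
Step 4: Ties present; correction factor C = 1 - 42/(18^3 - 18) = 0.992776. Corrected H = 8.692982 / 0.992776 = 8.756237.
Step 5: Under H0, H ~ chi^2(3); p-value = 0.032714.
Step 6: alpha = 0.05. reject H0.

H = 8.7562, df = 3, p = 0.032714, reject H0.


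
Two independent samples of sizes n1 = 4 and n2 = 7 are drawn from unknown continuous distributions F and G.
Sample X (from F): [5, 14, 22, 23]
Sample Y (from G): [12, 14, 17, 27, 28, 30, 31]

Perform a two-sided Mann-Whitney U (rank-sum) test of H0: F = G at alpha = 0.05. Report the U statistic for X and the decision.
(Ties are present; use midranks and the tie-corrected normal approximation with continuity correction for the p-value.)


Step 1: Combine and sort all 11 observations; assign midranks.
sorted (value, group): (5,X), (12,Y), (14,X), (14,Y), (17,Y), (22,X), (23,X), (27,Y), (28,Y), (30,Y), (31,Y)
ranks: 5->1, 12->2, 14->3.5, 14->3.5, 17->5, 22->6, 23->7, 27->8, 28->9, 30->10, 31->11
Step 2: Rank sum for X: R1 = 1 + 3.5 + 6 + 7 = 17.5.
Step 3: U_X = R1 - n1(n1+1)/2 = 17.5 - 4*5/2 = 17.5 - 10 = 7.5.
       U_Y = n1*n2 - U_X = 28 - 7.5 = 20.5.
Step 4: Ties are present, so use the tie-corrected normal approximation (with continuity correction) for the p-value.
Step 5: p-value = 0.255756; compare to alpha = 0.05. fail to reject H0.

U_X = 7.5, p = 0.255756, fail to reject H0 at alpha = 0.05.


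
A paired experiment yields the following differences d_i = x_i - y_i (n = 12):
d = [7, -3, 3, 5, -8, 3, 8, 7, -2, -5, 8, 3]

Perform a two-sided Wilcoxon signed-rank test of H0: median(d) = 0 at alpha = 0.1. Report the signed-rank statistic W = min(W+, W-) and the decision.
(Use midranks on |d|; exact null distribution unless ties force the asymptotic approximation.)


Step 1: Drop any zero differences (none here) and take |d_i|.
|d| = [7, 3, 3, 5, 8, 3, 8, 7, 2, 5, 8, 3]
Step 2: Midrank |d_i| (ties get averaged ranks).
ranks: |7|->8.5, |3|->3.5, |3|->3.5, |5|->6.5, |8|->11, |3|->3.5, |8|->11, |7|->8.5, |2|->1, |5|->6.5, |8|->11, |3|->3.5
Step 3: Attach original signs; sum ranks with positive sign and with negative sign.
W+ = 8.5 + 3.5 + 6.5 + 3.5 + 11 + 8.5 + 11 + 3.5 = 56
W- = 3.5 + 11 + 1 + 6.5 = 22
(Check: W+ + W- = 78 should equal n(n+1)/2 = 78.)
Step 4: Test statistic W = min(W+, W-) = 22.
Step 5: Ties in |d|, so use the tie-corrected normal approximation.
        E[W] = n(n+1)/4 = 12*13/4 = 39.
        Tie groups: |d|=3 (t=4), |d|=5 (t=2), |d|=7 (t=2), |d|=8 (t=3); sum(t^3 - t) = 96.
        Var[W] = n(n+1)(2n+1)/24 - sum(t^3-t)/48 = 3900/24 - 96/48 = 160.5.
        z = (W - E[W]) / sqrt(Var[W]) = (22 - 39) / 12.6689 = -1.3419.
        Two-sided p = 2*Phi(z) = 0.179637.
Step 6: alpha = 0.1. fail to reject H0.

W+ = 56, W- = 22, W = min = 22, p = 0.179637, fail to reject H0.


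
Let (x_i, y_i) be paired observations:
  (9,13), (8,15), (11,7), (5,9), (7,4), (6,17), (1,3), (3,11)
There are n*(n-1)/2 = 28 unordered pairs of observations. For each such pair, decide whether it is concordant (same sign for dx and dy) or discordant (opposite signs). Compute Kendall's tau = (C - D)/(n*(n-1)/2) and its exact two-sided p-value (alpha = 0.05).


Step 1: Enumerate the 28 unordered pairs (i,j) with i<j and classify each by sign(x_j-x_i) * sign(y_j-y_i).
  (1,2):dx=-1,dy=+2->D; (1,3):dx=+2,dy=-6->D; (1,4):dx=-4,dy=-4->C; (1,5):dx=-2,dy=-9->C
  (1,6):dx=-3,dy=+4->D; (1,7):dx=-8,dy=-10->C; (1,8):dx=-6,dy=-2->C; (2,3):dx=+3,dy=-8->D
  (2,4):dx=-3,dy=-6->C; (2,5):dx=-1,dy=-11->C; (2,6):dx=-2,dy=+2->D; (2,7):dx=-7,dy=-12->C
  (2,8):dx=-5,dy=-4->C; (3,4):dx=-6,dy=+2->D; (3,5):dx=-4,dy=-3->C; (3,6):dx=-5,dy=+10->D
  (3,7):dx=-10,dy=-4->C; (3,8):dx=-8,dy=+4->D; (4,5):dx=+2,dy=-5->D; (4,6):dx=+1,dy=+8->C
  (4,7):dx=-4,dy=-6->C; (4,8):dx=-2,dy=+2->D; (5,6):dx=-1,dy=+13->D; (5,7):dx=-6,dy=-1->C
  (5,8):dx=-4,dy=+7->D; (6,7):dx=-5,dy=-14->C; (6,8):dx=-3,dy=-6->C; (7,8):dx=+2,dy=+8->C
Step 2: C = 16, D = 12, total pairs = 28.
Step 3: tau = (C - D)/(n(n-1)/2) = (16 - 12)/28 = 0.142857.
Step 4: Exact two-sided p-value (enumerate n! = 40320 permutations of y under H0): p = 0.719544.
Step 5: alpha = 0.05. fail to reject H0.

tau_b = 0.1429 (C=16, D=12), p = 0.719544, fail to reject H0.


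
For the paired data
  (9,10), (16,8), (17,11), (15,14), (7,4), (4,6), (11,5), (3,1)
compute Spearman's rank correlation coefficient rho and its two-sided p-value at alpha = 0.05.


Step 1: Rank x and y separately (midranks; no ties here).
rank(x): 9->4, 16->7, 17->8, 15->6, 7->3, 4->2, 11->5, 3->1
rank(y): 10->6, 8->5, 11->7, 14->8, 4->2, 6->4, 5->3, 1->1
Step 2: d_i = R_x(i) - R_y(i); compute d_i^2.
  (4-6)^2=4, (7-5)^2=4, (8-7)^2=1, (6-8)^2=4, (3-2)^2=1, (2-4)^2=4, (5-3)^2=4, (1-1)^2=0
sum(d^2) = 22.
Step 3: rho = 1 - 6*22 / (8*(8^2 - 1)) = 1 - 132/504 = 0.738095.
Step 4: Under H0, t = rho * sqrt((n-2)/(1-rho^2)) = 2.6797 ~ t(6).
Step 5: Two-sided p-value from the t-distribution with 6 df = 0.036553.
Step 6: alpha = 0.05. reject H0.

rho = 0.7381, p = 0.036553, reject H0 at alpha = 0.05.


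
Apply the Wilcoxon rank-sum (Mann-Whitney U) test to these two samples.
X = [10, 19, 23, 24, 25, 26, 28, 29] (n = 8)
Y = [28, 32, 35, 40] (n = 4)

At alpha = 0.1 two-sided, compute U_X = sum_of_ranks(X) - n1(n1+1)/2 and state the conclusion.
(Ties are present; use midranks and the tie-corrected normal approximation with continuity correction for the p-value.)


Step 1: Combine and sort all 12 observations; assign midranks.
sorted (value, group): (10,X), (19,X), (23,X), (24,X), (25,X), (26,X), (28,X), (28,Y), (29,X), (32,Y), (35,Y), (40,Y)
ranks: 10->1, 19->2, 23->3, 24->4, 25->5, 26->6, 28->7.5, 28->7.5, 29->9, 32->10, 35->11, 40->12
Step 2: Rank sum for X: R1 = 1 + 2 + 3 + 4 + 5 + 6 + 7.5 + 9 = 37.5.
Step 3: U_X = R1 - n1(n1+1)/2 = 37.5 - 8*9/2 = 37.5 - 36 = 1.5.
       U_Y = n1*n2 - U_X = 32 - 1.5 = 30.5.
Step 4: Ties are present, so use the tie-corrected normal approximation (with continuity correction) for the p-value.
Step 5: p-value = 0.017221; compare to alpha = 0.1. reject H0.

U_X = 1.5, p = 0.017221, reject H0 at alpha = 0.1.


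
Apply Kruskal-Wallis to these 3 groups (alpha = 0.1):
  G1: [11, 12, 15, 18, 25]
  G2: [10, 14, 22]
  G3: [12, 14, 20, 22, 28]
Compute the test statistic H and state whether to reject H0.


Step 1: Combine all N = 13 observations and assign midranks.
sorted (value, group, rank): (10,G2,1), (11,G1,2), (12,G1,3.5), (12,G3,3.5), (14,G2,5.5), (14,G3,5.5), (15,G1,7), (18,G1,8), (20,G3,9), (22,G2,10.5), (22,G3,10.5), (25,G1,12), (28,G3,13)
Step 2: Sum ranks within each group.
R_1 = 32.5 (n_1 = 5)
R_2 = 17 (n_2 = 3)
R_3 = 41.5 (n_3 = 5)
Step 3: H = 12/(N(N+1)) * sum(R_i^2/n_i) - 3(N+1)
     = 12/(13*14) * (32.5^2/5 + 17^2/3 + 41.5^2/5) - 3*14
     = 0.065934 * 652.033 - 42
     = 0.991209.
Step 4: Ties present; correction factor C = 1 - 18/(13^3 - 13) = 0.991758. Corrected H = 0.991209 / 0.991758 = 0.999446.
Step 5: Under H0, H ~ chi^2(2); p-value = 0.606699.
Step 6: alpha = 0.1. fail to reject H0.

H = 0.9994, df = 2, p = 0.606699, fail to reject H0.


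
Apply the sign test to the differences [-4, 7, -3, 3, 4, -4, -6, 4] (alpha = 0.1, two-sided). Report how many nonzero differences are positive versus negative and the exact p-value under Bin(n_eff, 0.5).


Step 1: Discard zero differences. Original n = 8; n_eff = number of nonzero differences = 8.
Nonzero differences (with sign): -4, +7, -3, +3, +4, -4, -6, +4
Step 2: Count signs: positive = 4, negative = 4.
Step 3: Under H0: P(positive) = 0.5, so the number of positives S ~ Bin(8, 0.5).
Step 4: Two-sided exact p-value = sum of Bin(8,0.5) probabilities at or below the observed probability = 1.000000.
Step 5: alpha = 0.1. fail to reject H0.

n_eff = 8, pos = 4, neg = 4, p = 1.000000, fail to reject H0.


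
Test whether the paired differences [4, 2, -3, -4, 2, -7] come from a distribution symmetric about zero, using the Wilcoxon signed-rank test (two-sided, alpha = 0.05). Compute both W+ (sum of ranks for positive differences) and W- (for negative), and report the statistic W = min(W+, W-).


Step 1: Drop any zero differences (none here) and take |d_i|.
|d| = [4, 2, 3, 4, 2, 7]
Step 2: Midrank |d_i| (ties get averaged ranks).
ranks: |4|->4.5, |2|->1.5, |3|->3, |4|->4.5, |2|->1.5, |7|->6
Step 3: Attach original signs; sum ranks with positive sign and with negative sign.
W+ = 4.5 + 1.5 + 1.5 = 7.5
W- = 3 + 4.5 + 6 = 13.5
(Check: W+ + W- = 21 should equal n(n+1)/2 = 21.)
Step 4: Test statistic W = min(W+, W-) = 7.5.
Step 5: Ties in |d|, so use the tie-corrected normal approximation.
        E[W] = n(n+1)/4 = 6*7/4 = 10.5.
        Tie groups: |d|=2 (t=2), |d|=4 (t=2); sum(t^3 - t) = 12.
        Var[W] = n(n+1)(2n+1)/24 - sum(t^3-t)/48 = 546/24 - 12/48 = 22.5.
        z = (W - E[W]) / sqrt(Var[W]) = (7.5 - 10.5) / 4.7434 = -0.6325.
        Two-sided p = 2*Phi(z) = 0.527089.
Step 6: alpha = 0.05. fail to reject H0.

W+ = 7.5, W- = 13.5, W = min = 7.5, p = 0.527089, fail to reject H0.


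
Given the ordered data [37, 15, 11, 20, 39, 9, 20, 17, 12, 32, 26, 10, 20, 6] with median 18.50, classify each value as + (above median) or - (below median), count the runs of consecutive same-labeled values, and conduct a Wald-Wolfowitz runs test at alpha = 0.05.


Step 1: Compute median = 18.50; label A = above, B = below.
Labels in order: ABBAABABBAABAB  (n_A = 7, n_B = 7)
Step 2: Count runs R = 10.
Step 3: Under H0 (random ordering), E[R] = 2*n_A*n_B/(n_A+n_B) + 1 = 2*7*7/14 + 1 = 8.0000.
        Var[R] = 2*n_A*n_B*(2*n_A*n_B - n_A - n_B) / ((n_A+n_B)^2 * (n_A+n_B-1)) = 8232/2548 = 3.2308.
        SD[R] = 1.7974.
Step 4: Continuity-corrected z = (R - 0.5 - E[R]) / SD[R] = (10 - 0.5 - 8.0000) / 1.7974 = 0.8345.
Step 5: Two-sided p-value via normal approximation = 2*(1 - Phi(|z|)) = 0.403986.
Step 6: alpha = 0.05. fail to reject H0.

R = 10, z = 0.8345, p = 0.403986, fail to reject H0.


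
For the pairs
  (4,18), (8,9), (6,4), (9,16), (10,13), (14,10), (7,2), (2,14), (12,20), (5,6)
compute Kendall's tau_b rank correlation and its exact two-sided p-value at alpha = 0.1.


Step 1: Enumerate the 45 unordered pairs (i,j) with i<j and classify each by sign(x_j-x_i) * sign(y_j-y_i).
  (1,2):dx=+4,dy=-9->D; (1,3):dx=+2,dy=-14->D; (1,4):dx=+5,dy=-2->D; (1,5):dx=+6,dy=-5->D
  (1,6):dx=+10,dy=-8->D; (1,7):dx=+3,dy=-16->D; (1,8):dx=-2,dy=-4->C; (1,9):dx=+8,dy=+2->C
  (1,10):dx=+1,dy=-12->D; (2,3):dx=-2,dy=-5->C; (2,4):dx=+1,dy=+7->C; (2,5):dx=+2,dy=+4->C
  (2,6):dx=+6,dy=+1->C; (2,7):dx=-1,dy=-7->C; (2,8):dx=-6,dy=+5->D; (2,9):dx=+4,dy=+11->C
  (2,10):dx=-3,dy=-3->C; (3,4):dx=+3,dy=+12->C; (3,5):dx=+4,dy=+9->C; (3,6):dx=+8,dy=+6->C
  (3,7):dx=+1,dy=-2->D; (3,8):dx=-4,dy=+10->D; (3,9):dx=+6,dy=+16->C; (3,10):dx=-1,dy=+2->D
  (4,5):dx=+1,dy=-3->D; (4,6):dx=+5,dy=-6->D; (4,7):dx=-2,dy=-14->C; (4,8):dx=-7,dy=-2->C
  (4,9):dx=+3,dy=+4->C; (4,10):dx=-4,dy=-10->C; (5,6):dx=+4,dy=-3->D; (5,7):dx=-3,dy=-11->C
  (5,8):dx=-8,dy=+1->D; (5,9):dx=+2,dy=+7->C; (5,10):dx=-5,dy=-7->C; (6,7):dx=-7,dy=-8->C
  (6,8):dx=-12,dy=+4->D; (6,9):dx=-2,dy=+10->D; (6,10):dx=-9,dy=-4->C; (7,8):dx=-5,dy=+12->D
  (7,9):dx=+5,dy=+18->C; (7,10):dx=-2,dy=+4->D; (8,9):dx=+10,dy=+6->C; (8,10):dx=+3,dy=-8->D
  (9,10):dx=-7,dy=-14->C
Step 2: C = 25, D = 20, total pairs = 45.
Step 3: tau = (C - D)/(n(n-1)/2) = (25 - 20)/45 = 0.111111.
Step 4: Exact two-sided p-value (enumerate n! = 3628800 permutations of y under H0): p = 0.727490.
Step 5: alpha = 0.1. fail to reject H0.

tau_b = 0.1111 (C=25, D=20), p = 0.727490, fail to reject H0.


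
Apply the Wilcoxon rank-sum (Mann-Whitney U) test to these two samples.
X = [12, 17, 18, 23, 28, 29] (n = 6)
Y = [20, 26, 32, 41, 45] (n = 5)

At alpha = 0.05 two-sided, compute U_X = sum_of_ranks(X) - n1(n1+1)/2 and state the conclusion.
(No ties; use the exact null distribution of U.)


Step 1: Combine and sort all 11 observations; assign midranks.
sorted (value, group): (12,X), (17,X), (18,X), (20,Y), (23,X), (26,Y), (28,X), (29,X), (32,Y), (41,Y), (45,Y)
ranks: 12->1, 17->2, 18->3, 20->4, 23->5, 26->6, 28->7, 29->8, 32->9, 41->10, 45->11
Step 2: Rank sum for X: R1 = 1 + 2 + 3 + 5 + 7 + 8 = 26.
Step 3: U_X = R1 - n1(n1+1)/2 = 26 - 6*7/2 = 26 - 21 = 5.
       U_Y = n1*n2 - U_X = 30 - 5 = 25.
Step 4: No ties, so the exact null distribution of U (based on enumerating the C(11,6) = 462 equally likely rank assignments) gives the two-sided p-value.
Step 5: p-value = 0.082251; compare to alpha = 0.05. fail to reject H0.

U_X = 5, p = 0.082251, fail to reject H0 at alpha = 0.05.


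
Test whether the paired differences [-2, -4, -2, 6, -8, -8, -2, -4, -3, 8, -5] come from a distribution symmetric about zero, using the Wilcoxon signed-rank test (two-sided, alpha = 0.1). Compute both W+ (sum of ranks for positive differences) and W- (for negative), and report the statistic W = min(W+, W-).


Step 1: Drop any zero differences (none here) and take |d_i|.
|d| = [2, 4, 2, 6, 8, 8, 2, 4, 3, 8, 5]
Step 2: Midrank |d_i| (ties get averaged ranks).
ranks: |2|->2, |4|->5.5, |2|->2, |6|->8, |8|->10, |8|->10, |2|->2, |4|->5.5, |3|->4, |8|->10, |5|->7
Step 3: Attach original signs; sum ranks with positive sign and with negative sign.
W+ = 8 + 10 = 18
W- = 2 + 5.5 + 2 + 10 + 10 + 2 + 5.5 + 4 + 7 = 48
(Check: W+ + W- = 66 should equal n(n+1)/2 = 66.)
Step 4: Test statistic W = min(W+, W-) = 18.
Step 5: Ties in |d|, so use the tie-corrected normal approximation.
        E[W] = n(n+1)/4 = 11*12/4 = 33.
        Tie groups: |d|=2 (t=3), |d|=4 (t=2), |d|=8 (t=3); sum(t^3 - t) = 54.
        Var[W] = n(n+1)(2n+1)/24 - sum(t^3-t)/48 = 3036/24 - 54/48 = 125.375.
        z = (W - E[W]) / sqrt(Var[W]) = (18 - 33) / 11.1971 = -1.3396.
        Two-sided p = 2*Phi(z) = 0.180365.
Step 6: alpha = 0.1. fail to reject H0.

W+ = 18, W- = 48, W = min = 18, p = 0.180365, fail to reject H0.


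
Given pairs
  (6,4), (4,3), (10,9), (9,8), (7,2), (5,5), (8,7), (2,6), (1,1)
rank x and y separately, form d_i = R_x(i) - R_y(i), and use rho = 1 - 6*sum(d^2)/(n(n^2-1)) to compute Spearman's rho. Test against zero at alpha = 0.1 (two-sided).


Step 1: Rank x and y separately (midranks; no ties here).
rank(x): 6->5, 4->3, 10->9, 9->8, 7->6, 5->4, 8->7, 2->2, 1->1
rank(y): 4->4, 3->3, 9->9, 8->8, 2->2, 5->5, 7->7, 6->6, 1->1
Step 2: d_i = R_x(i) - R_y(i); compute d_i^2.
  (5-4)^2=1, (3-3)^2=0, (9-9)^2=0, (8-8)^2=0, (6-2)^2=16, (4-5)^2=1, (7-7)^2=0, (2-6)^2=16, (1-1)^2=0
sum(d^2) = 34.
Step 3: rho = 1 - 6*34 / (9*(9^2 - 1)) = 1 - 204/720 = 0.716667.
Step 4: Under H0, t = rho * sqrt((n-2)/(1-rho^2)) = 2.7188 ~ t(7).
Step 5: Two-sided p-value from the t-distribution with 7 df = 0.029818.
Step 6: alpha = 0.1. reject H0.

rho = 0.7167, p = 0.029818, reject H0 at alpha = 0.1.


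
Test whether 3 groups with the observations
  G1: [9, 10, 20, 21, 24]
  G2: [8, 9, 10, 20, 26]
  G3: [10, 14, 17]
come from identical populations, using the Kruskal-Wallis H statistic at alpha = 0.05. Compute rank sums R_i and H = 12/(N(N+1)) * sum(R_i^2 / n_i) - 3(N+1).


Step 1: Combine all N = 13 observations and assign midranks.
sorted (value, group, rank): (8,G2,1), (9,G1,2.5), (9,G2,2.5), (10,G1,5), (10,G2,5), (10,G3,5), (14,G3,7), (17,G3,8), (20,G1,9.5), (20,G2,9.5), (21,G1,11), (24,G1,12), (26,G2,13)
Step 2: Sum ranks within each group.
R_1 = 40 (n_1 = 5)
R_2 = 31 (n_2 = 5)
R_3 = 20 (n_3 = 3)
Step 3: H = 12/(N(N+1)) * sum(R_i^2/n_i) - 3(N+1)
     = 12/(13*14) * (40^2/5 + 31^2/5 + 20^2/3) - 3*14
     = 0.065934 * 645.533 - 42
     = 0.562637.
Step 4: Ties present; correction factor C = 1 - 36/(13^3 - 13) = 0.983516. Corrected H = 0.562637 / 0.983516 = 0.572067.
Step 5: Under H0, H ~ chi^2(2); p-value = 0.751237.
Step 6: alpha = 0.05. fail to reject H0.

H = 0.5721, df = 2, p = 0.751237, fail to reject H0.


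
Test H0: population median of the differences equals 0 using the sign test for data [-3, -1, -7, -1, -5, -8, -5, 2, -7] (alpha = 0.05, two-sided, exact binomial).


Step 1: Discard zero differences. Original n = 9; n_eff = number of nonzero differences = 9.
Nonzero differences (with sign): -3, -1, -7, -1, -5, -8, -5, +2, -7
Step 2: Count signs: positive = 1, negative = 8.
Step 3: Under H0: P(positive) = 0.5, so the number of positives S ~ Bin(9, 0.5).
Step 4: Two-sided exact p-value = sum of Bin(9,0.5) probabilities at or below the observed probability = 0.039062.
Step 5: alpha = 0.05. reject H0.

n_eff = 9, pos = 1, neg = 8, p = 0.039062, reject H0.
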